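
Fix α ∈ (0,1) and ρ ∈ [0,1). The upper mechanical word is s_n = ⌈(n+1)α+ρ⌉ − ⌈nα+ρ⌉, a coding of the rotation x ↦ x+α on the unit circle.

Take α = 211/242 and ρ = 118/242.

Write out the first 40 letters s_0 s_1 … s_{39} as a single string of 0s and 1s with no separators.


1110111111101111111011111110111111101111

n=0: ⌈(1·211+118)/242⌉ − ⌈(0·211+118)/242⌉ = ⌈329/242⌉ − ⌈118/242⌉ = 2 − 1 = 1
n=1: ⌈(2·211+118)/242⌉ − ⌈(1·211+118)/242⌉ = ⌈540/242⌉ − ⌈329/242⌉ = 3 − 2 = 1
n=2: ⌈(3·211+118)/242⌉ − ⌈(2·211+118)/242⌉ = ⌈751/242⌉ − ⌈540/242⌉ = 4 − 3 = 1
n=3: ⌈(4·211+118)/242⌉ − ⌈(3·211+118)/242⌉ = ⌈962/242⌉ − ⌈751/242⌉ = 4 − 4 = 0
n=4: ⌈(5·211+118)/242⌉ − ⌈(4·211+118)/242⌉ = ⌈1173/242⌉ − ⌈962/242⌉ = 5 − 4 = 1
n=5: ⌈(6·211+118)/242⌉ − ⌈(5·211+118)/242⌉ = ⌈1384/242⌉ − ⌈1173/242⌉ = 6 − 5 = 1
n=6: ⌈(7·211+118)/242⌉ − ⌈(6·211+118)/242⌉ = ⌈1595/242⌉ − ⌈1384/242⌉ = 7 − 6 = 1
n=7: ⌈(8·211+118)/242⌉ − ⌈(7·211+118)/242⌉ = ⌈1806/242⌉ − ⌈1595/242⌉ = 8 − 7 = 1
n=8: ⌈(9·211+118)/242⌉ − ⌈(8·211+118)/242⌉ = ⌈2017/242⌉ − ⌈1806/242⌉ = 9 − 8 = 1
n=9: ⌈(10·211+118)/242⌉ − ⌈(9·211+118)/242⌉ = ⌈2228/242⌉ − ⌈2017/242⌉ = 10 − 9 = 1
n=10: ⌈(11·211+118)/242⌉ − ⌈(10·211+118)/242⌉ = ⌈2439/242⌉ − ⌈2228/242⌉ = 11 − 10 = 1
n=11: ⌈(12·211+118)/242⌉ − ⌈(11·211+118)/242⌉ = ⌈2650/242⌉ − ⌈2439/242⌉ = 11 − 11 = 0
n=12: ⌈(13·211+118)/242⌉ − ⌈(12·211+118)/242⌉ = ⌈2861/242⌉ − ⌈2650/242⌉ = 12 − 11 = 1
n=13: ⌈(14·211+118)/242⌉ − ⌈(13·211+118)/242⌉ = ⌈3072/242⌉ − ⌈2861/242⌉ = 13 − 12 = 1
n=14: ⌈(15·211+118)/242⌉ − ⌈(14·211+118)/242⌉ = ⌈3283/242⌉ − ⌈3072/242⌉ = 14 − 13 = 1
n=15: ⌈(16·211+118)/242⌉ − ⌈(15·211+118)/242⌉ = ⌈3494/242⌉ − ⌈3283/242⌉ = 15 − 14 = 1
n=16: ⌈(17·211+118)/242⌉ − ⌈(16·211+118)/242⌉ = ⌈3705/242⌉ − ⌈3494/242⌉ = 16 − 15 = 1
n=17: ⌈(18·211+118)/242⌉ − ⌈(17·211+118)/242⌉ = ⌈3916/242⌉ − ⌈3705/242⌉ = 17 − 16 = 1
n=18: ⌈(19·211+118)/242⌉ − ⌈(18·211+118)/242⌉ = ⌈4127/242⌉ − ⌈3916/242⌉ = 18 − 17 = 1
n=19: ⌈(20·211+118)/242⌉ − ⌈(19·211+118)/242⌉ = ⌈4338/242⌉ − ⌈4127/242⌉ = 18 − 18 = 0
n=20: ⌈(21·211+118)/242⌉ − ⌈(20·211+118)/242⌉ = ⌈4549/242⌉ − ⌈4338/242⌉ = 19 − 18 = 1
n=21: ⌈(22·211+118)/242⌉ − ⌈(21·211+118)/242⌉ = ⌈4760/242⌉ − ⌈4549/242⌉ = 20 − 19 = 1
n=22: ⌈(23·211+118)/242⌉ − ⌈(22·211+118)/242⌉ = ⌈4971/242⌉ − ⌈4760/242⌉ = 21 − 20 = 1
n=23: ⌈(24·211+118)/242⌉ − ⌈(23·211+118)/242⌉ = ⌈5182/242⌉ − ⌈4971/242⌉ = 22 − 21 = 1
n=24: ⌈(25·211+118)/242⌉ − ⌈(24·211+118)/242⌉ = ⌈5393/242⌉ − ⌈5182/242⌉ = 23 − 22 = 1
n=25: ⌈(26·211+118)/242⌉ − ⌈(25·211+118)/242⌉ = ⌈5604/242⌉ − ⌈5393/242⌉ = 24 − 23 = 1
n=26: ⌈(27·211+118)/242⌉ − ⌈(26·211+118)/242⌉ = ⌈5815/242⌉ − ⌈5604/242⌉ = 25 − 24 = 1
n=27: ⌈(28·211+118)/242⌉ − ⌈(27·211+118)/242⌉ = ⌈6026/242⌉ − ⌈5815/242⌉ = 25 − 25 = 0
n=28: ⌈(29·211+118)/242⌉ − ⌈(28·211+118)/242⌉ = ⌈6237/242⌉ − ⌈6026/242⌉ = 26 − 25 = 1
n=29: ⌈(30·211+118)/242⌉ − ⌈(29·211+118)/242⌉ = ⌈6448/242⌉ − ⌈6237/242⌉ = 27 − 26 = 1
n=30: ⌈(31·211+118)/242⌉ − ⌈(30·211+118)/242⌉ = ⌈6659/242⌉ − ⌈6448/242⌉ = 28 − 27 = 1
n=31: ⌈(32·211+118)/242⌉ − ⌈(31·211+118)/242⌉ = ⌈6870/242⌉ − ⌈6659/242⌉ = 29 − 28 = 1
n=32: ⌈(33·211+118)/242⌉ − ⌈(32·211+118)/242⌉ = ⌈7081/242⌉ − ⌈6870/242⌉ = 30 − 29 = 1
n=33: ⌈(34·211+118)/242⌉ − ⌈(33·211+118)/242⌉ = ⌈7292/242⌉ − ⌈7081/242⌉ = 31 − 30 = 1
n=34: ⌈(35·211+118)/242⌉ − ⌈(34·211+118)/242⌉ = ⌈7503/242⌉ − ⌈7292/242⌉ = 32 − 31 = 1
n=35: ⌈(36·211+118)/242⌉ − ⌈(35·211+118)/242⌉ = ⌈7714/242⌉ − ⌈7503/242⌉ = 32 − 32 = 0
n=36: ⌈(37·211+118)/242⌉ − ⌈(36·211+118)/242⌉ = ⌈7925/242⌉ − ⌈7714/242⌉ = 33 − 32 = 1
n=37: ⌈(38·211+118)/242⌉ − ⌈(37·211+118)/242⌉ = ⌈8136/242⌉ − ⌈7925/242⌉ = 34 − 33 = 1
n=38: ⌈(39·211+118)/242⌉ − ⌈(38·211+118)/242⌉ = ⌈8347/242⌉ − ⌈8136/242⌉ = 35 − 34 = 1
n=39: ⌈(40·211+118)/242⌉ − ⌈(39·211+118)/242⌉ = ⌈8558/242⌉ − ⌈8347/242⌉ = 36 − 35 = 1


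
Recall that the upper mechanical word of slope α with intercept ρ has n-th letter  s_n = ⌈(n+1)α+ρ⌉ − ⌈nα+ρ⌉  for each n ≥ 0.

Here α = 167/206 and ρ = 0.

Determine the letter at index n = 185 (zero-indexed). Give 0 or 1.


(n+1)α + ρ = (186·167) / 206 = 31062/206
nα + ρ     = (185·167) / 206 = 30895/206
⌈31062/206⌉ = 151,  ⌈30895/206⌉ = 150
s_{185} = 151 − 150 = 1

1


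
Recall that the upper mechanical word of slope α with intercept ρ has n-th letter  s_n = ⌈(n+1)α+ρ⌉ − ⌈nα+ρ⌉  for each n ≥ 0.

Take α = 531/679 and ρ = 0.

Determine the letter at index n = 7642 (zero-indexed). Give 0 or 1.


1

(n+1)α + ρ = (7643·531) / 679 = 4058433/679
nα + ρ     = (7642·531) / 679 = 4057902/679
⌈4058433/679⌉ = 5978,  ⌈4057902/679⌉ = 5977
s_{7642} = 5978 − 5977 = 1


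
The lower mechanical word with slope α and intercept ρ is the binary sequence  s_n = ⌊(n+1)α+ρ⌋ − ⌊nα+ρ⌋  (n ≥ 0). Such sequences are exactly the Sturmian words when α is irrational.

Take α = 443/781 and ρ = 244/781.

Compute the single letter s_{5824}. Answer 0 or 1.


1

(n+1)α + ρ = (5825·443 + 244) / 781 = 2580719/781
nα + ρ     = (5824·443 + 244) / 781 = 2580276/781
⌊2580719/781⌋ = 3304,  ⌊2580276/781⌋ = 3303
s_{5824} = 3304 − 3303 = 1


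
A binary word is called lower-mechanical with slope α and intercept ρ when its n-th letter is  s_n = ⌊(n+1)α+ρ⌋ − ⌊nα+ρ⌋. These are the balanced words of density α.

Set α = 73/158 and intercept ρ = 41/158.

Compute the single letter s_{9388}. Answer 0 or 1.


(n+1)α + ρ = (9389·73 + 41) / 158 = 685438/158
nα + ρ     = (9388·73 + 41) / 158 = 685365/158
⌊685438/158⌋ = 4338,  ⌊685365/158⌋ = 4337
s_{9388} = 4338 − 4337 = 1

1


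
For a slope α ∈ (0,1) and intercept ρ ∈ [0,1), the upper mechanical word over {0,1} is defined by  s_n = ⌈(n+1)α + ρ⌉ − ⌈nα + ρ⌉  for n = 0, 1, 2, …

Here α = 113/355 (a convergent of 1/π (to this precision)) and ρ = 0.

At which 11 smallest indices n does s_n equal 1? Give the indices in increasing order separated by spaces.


0 3 6 9 12 15 18 21 25 28 31

n=0: ⌈113/355⌉−⌈0/355⌉ = 1−0 = 1  ← one
n=1: ⌈226/355⌉−⌈113/355⌉ = 1−1 = 0
n=2: ⌈339/355⌉−⌈226/355⌉ = 1−1 = 0
n=3: ⌈452/355⌉−⌈339/355⌉ = 2−1 = 1  ← one
n=4: ⌈565/355⌉−⌈452/355⌉ = 2−2 = 0
n=5: ⌈678/355⌉−⌈565/355⌉ = 2−2 = 0
n=6: ⌈791/355⌉−⌈678/355⌉ = 3−2 = 1  ← one
n=7: ⌈904/355⌉−⌈791/355⌉ = 3−3 = 0
n=8: ⌈1017/355⌉−⌈904/355⌉ = 3−3 = 0
n=9: ⌈1130/355⌉−⌈1017/355⌉ = 4−3 = 1  ← one
n=10: ⌈1243/355⌉−⌈1130/355⌉ = 4−4 = 0
n=11: ⌈1356/355⌉−⌈1243/355⌉ = 4−4 = 0
n=12: ⌈1469/355⌉−⌈1356/355⌉ = 5−4 = 1  ← one
n=13: ⌈1582/355⌉−⌈1469/355⌉ = 5−5 = 0
n=14: ⌈1695/355⌉−⌈1582/355⌉ = 5−5 = 0
n=15: ⌈1808/355⌉−⌈1695/355⌉ = 6−5 = 1  ← one
n=16: ⌈1921/355⌉−⌈1808/355⌉ = 6−6 = 0
n=17: ⌈2034/355⌉−⌈1921/355⌉ = 6−6 = 0
n=18: ⌈2147/355⌉−⌈2034/355⌉ = 7−6 = 1  ← one
n=19: ⌈2260/355⌉−⌈2147/355⌉ = 7−7 = 0
n=20: ⌈2373/355⌉−⌈2260/355⌉ = 7−7 = 0
n=21: ⌈2486/355⌉−⌈2373/355⌉ = 8−7 = 1  ← one
n=22: ⌈2599/355⌉−⌈2486/355⌉ = 8−8 = 0
n=23: ⌈2712/355⌉−⌈2599/355⌉ = 8−8 = 0
n=24: ⌈2825/355⌉−⌈2712/355⌉ = 8−8 = 0
n=25: ⌈2938/355⌉−⌈2825/355⌉ = 9−8 = 1  ← one
n=26: ⌈3051/355⌉−⌈2938/355⌉ = 9−9 = 0
n=27: ⌈3164/355⌉−⌈3051/355⌉ = 9−9 = 0
n=28: ⌈3277/355⌉−⌈3164/355⌉ = 10−9 = 1  ← one
n=29: ⌈3390/355⌉−⌈3277/355⌉ = 10−10 = 0
n=30: ⌈3503/355⌉−⌈3390/355⌉ = 10−10 = 0
n=31: ⌈3616/355⌉−⌈3503/355⌉ = 11−10 = 1  ← one
positions of the first 11 ones: 0 3 6 9 12 15 18 21 25 28 31


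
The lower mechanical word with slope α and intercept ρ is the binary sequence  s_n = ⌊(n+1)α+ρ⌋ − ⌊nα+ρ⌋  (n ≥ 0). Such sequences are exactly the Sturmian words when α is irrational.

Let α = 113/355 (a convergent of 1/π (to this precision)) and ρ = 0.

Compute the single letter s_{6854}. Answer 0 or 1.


1

(n+1)α + ρ = (6855·113) / 355 = 774615/355
nα + ρ     = (6854·113) / 355 = 774502/355
⌊774615/355⌋ = 2182,  ⌊774502/355⌋ = 2181
s_{6854} = 2182 − 2181 = 1


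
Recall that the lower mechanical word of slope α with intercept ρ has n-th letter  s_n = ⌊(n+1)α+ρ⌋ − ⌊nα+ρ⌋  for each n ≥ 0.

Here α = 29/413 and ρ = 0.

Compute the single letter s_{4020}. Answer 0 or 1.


(n+1)α + ρ = (4021·29) / 413 = 116609/413
nα + ρ     = (4020·29) / 413 = 116580/413
⌊116609/413⌋ = 282,  ⌊116580/413⌋ = 282
s_{4020} = 282 − 282 = 0

0


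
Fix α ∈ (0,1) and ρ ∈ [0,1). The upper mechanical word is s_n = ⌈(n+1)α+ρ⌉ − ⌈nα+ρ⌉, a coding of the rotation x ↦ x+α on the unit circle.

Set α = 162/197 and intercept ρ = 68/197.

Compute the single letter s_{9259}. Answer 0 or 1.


1

(n+1)α + ρ = (9260·162 + 68) / 197 = 1500188/197
nα + ρ     = (9259·162 + 68) / 197 = 1500026/197
⌈1500188/197⌉ = 7616,  ⌈1500026/197⌉ = 7615
s_{9259} = 7616 − 7615 = 1


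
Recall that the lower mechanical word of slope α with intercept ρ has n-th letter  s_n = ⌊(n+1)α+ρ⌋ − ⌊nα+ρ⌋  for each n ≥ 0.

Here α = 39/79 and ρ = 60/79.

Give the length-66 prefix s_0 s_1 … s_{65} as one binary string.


n=0: ⌊(1·39+60)/79⌋ − ⌊(0·39+60)/79⌋ = ⌊99/79⌋ − ⌊60/79⌋ = 1 − 0 = 1
n=1: ⌊(2·39+60)/79⌋ − ⌊(1·39+60)/79⌋ = ⌊138/79⌋ − ⌊99/79⌋ = 1 − 1 = 0
n=2: ⌊(3·39+60)/79⌋ − ⌊(2·39+60)/79⌋ = ⌊177/79⌋ − ⌊138/79⌋ = 2 − 1 = 1
n=3: ⌊(4·39+60)/79⌋ − ⌊(3·39+60)/79⌋ = ⌊216/79⌋ − ⌊177/79⌋ = 2 − 2 = 0
n=4: ⌊(5·39+60)/79⌋ − ⌊(4·39+60)/79⌋ = ⌊255/79⌋ − ⌊216/79⌋ = 3 − 2 = 1
n=5: ⌊(6·39+60)/79⌋ − ⌊(5·39+60)/79⌋ = ⌊294/79⌋ − ⌊255/79⌋ = 3 − 3 = 0
n=6: ⌊(7·39+60)/79⌋ − ⌊(6·39+60)/79⌋ = ⌊333/79⌋ − ⌊294/79⌋ = 4 − 3 = 1
n=7: ⌊(8·39+60)/79⌋ − ⌊(7·39+60)/79⌋ = ⌊372/79⌋ − ⌊333/79⌋ = 4 − 4 = 0
n=8: ⌊(9·39+60)/79⌋ − ⌊(8·39+60)/79⌋ = ⌊411/79⌋ − ⌊372/79⌋ = 5 − 4 = 1
n=9: ⌊(10·39+60)/79⌋ − ⌊(9·39+60)/79⌋ = ⌊450/79⌋ − ⌊411/79⌋ = 5 − 5 = 0
n=10: ⌊(11·39+60)/79⌋ − ⌊(10·39+60)/79⌋ = ⌊489/79⌋ − ⌊450/79⌋ = 6 − 5 = 1
n=11: ⌊(12·39+60)/79⌋ − ⌊(11·39+60)/79⌋ = ⌊528/79⌋ − ⌊489/79⌋ = 6 − 6 = 0
n=12: ⌊(13·39+60)/79⌋ − ⌊(12·39+60)/79⌋ = ⌊567/79⌋ − ⌊528/79⌋ = 7 − 6 = 1
n=13: ⌊(14·39+60)/79⌋ − ⌊(13·39+60)/79⌋ = ⌊606/79⌋ − ⌊567/79⌋ = 7 − 7 = 0
n=14: ⌊(15·39+60)/79⌋ − ⌊(14·39+60)/79⌋ = ⌊645/79⌋ − ⌊606/79⌋ = 8 − 7 = 1
n=15: ⌊(16·39+60)/79⌋ − ⌊(15·39+60)/79⌋ = ⌊684/79⌋ − ⌊645/79⌋ = 8 − 8 = 0
n=16: ⌊(17·39+60)/79⌋ − ⌊(16·39+60)/79⌋ = ⌊723/79⌋ − ⌊684/79⌋ = 9 − 8 = 1
n=17: ⌊(18·39+60)/79⌋ − ⌊(17·39+60)/79⌋ = ⌊762/79⌋ − ⌊723/79⌋ = 9 − 9 = 0
n=18: ⌊(19·39+60)/79⌋ − ⌊(18·39+60)/79⌋ = ⌊801/79⌋ − ⌊762/79⌋ = 10 − 9 = 1
n=19: ⌊(20·39+60)/79⌋ − ⌊(19·39+60)/79⌋ = ⌊840/79⌋ − ⌊801/79⌋ = 10 − 10 = 0
n=20: ⌊(21·39+60)/79⌋ − ⌊(20·39+60)/79⌋ = ⌊879/79⌋ − ⌊840/79⌋ = 11 − 10 = 1
n=21: ⌊(22·39+60)/79⌋ − ⌊(21·39+60)/79⌋ = ⌊918/79⌋ − ⌊879/79⌋ = 11 − 11 = 0
n=22: ⌊(23·39+60)/79⌋ − ⌊(22·39+60)/79⌋ = ⌊957/79⌋ − ⌊918/79⌋ = 12 − 11 = 1
n=23: ⌊(24·39+60)/79⌋ − ⌊(23·39+60)/79⌋ = ⌊996/79⌋ − ⌊957/79⌋ = 12 − 12 = 0
n=24: ⌊(25·39+60)/79⌋ − ⌊(24·39+60)/79⌋ = ⌊1035/79⌋ − ⌊996/79⌋ = 13 − 12 = 1
n=25: ⌊(26·39+60)/79⌋ − ⌊(25·39+60)/79⌋ = ⌊1074/79⌋ − ⌊1035/79⌋ = 13 − 13 = 0
n=26: ⌊(27·39+60)/79⌋ − ⌊(26·39+60)/79⌋ = ⌊1113/79⌋ − ⌊1074/79⌋ = 14 − 13 = 1
n=27: ⌊(28·39+60)/79⌋ − ⌊(27·39+60)/79⌋ = ⌊1152/79⌋ − ⌊1113/79⌋ = 14 − 14 = 0
n=28: ⌊(29·39+60)/79⌋ − ⌊(28·39+60)/79⌋ = ⌊1191/79⌋ − ⌊1152/79⌋ = 15 − 14 = 1
n=29: ⌊(30·39+60)/79⌋ − ⌊(29·39+60)/79⌋ = ⌊1230/79⌋ − ⌊1191/79⌋ = 15 − 15 = 0
n=30: ⌊(31·39+60)/79⌋ − ⌊(30·39+60)/79⌋ = ⌊1269/79⌋ − ⌊1230/79⌋ = 16 − 15 = 1
n=31: ⌊(32·39+60)/79⌋ − ⌊(31·39+60)/79⌋ = ⌊1308/79⌋ − ⌊1269/79⌋ = 16 − 16 = 0
n=32: ⌊(33·39+60)/79⌋ − ⌊(32·39+60)/79⌋ = ⌊1347/79⌋ − ⌊1308/79⌋ = 17 − 16 = 1
n=33: ⌊(34·39+60)/79⌋ − ⌊(33·39+60)/79⌋ = ⌊1386/79⌋ − ⌊1347/79⌋ = 17 − 17 = 0
n=34: ⌊(35·39+60)/79⌋ − ⌊(34·39+60)/79⌋ = ⌊1425/79⌋ − ⌊1386/79⌋ = 18 − 17 = 1
n=35: ⌊(36·39+60)/79⌋ − ⌊(35·39+60)/79⌋ = ⌊1464/79⌋ − ⌊1425/79⌋ = 18 − 18 = 0
n=36: ⌊(37·39+60)/79⌋ − ⌊(36·39+60)/79⌋ = ⌊1503/79⌋ − ⌊1464/79⌋ = 19 − 18 = 1
n=37: ⌊(38·39+60)/79⌋ − ⌊(37·39+60)/79⌋ = ⌊1542/79⌋ − ⌊1503/79⌋ = 19 − 19 = 0
n=38: ⌊(39·39+60)/79⌋ − ⌊(38·39+60)/79⌋ = ⌊1581/79⌋ − ⌊1542/79⌋ = 20 − 19 = 1
n=39: ⌊(40·39+60)/79⌋ − ⌊(39·39+60)/79⌋ = ⌊1620/79⌋ − ⌊1581/79⌋ = 20 − 20 = 0
n=40: ⌊(41·39+60)/79⌋ − ⌊(40·39+60)/79⌋ = ⌊1659/79⌋ − ⌊1620/79⌋ = 21 − 20 = 1
n=41: ⌊(42·39+60)/79⌋ − ⌊(41·39+60)/79⌋ = ⌊1698/79⌋ − ⌊1659/79⌋ = 21 − 21 = 0
n=42: ⌊(43·39+60)/79⌋ − ⌊(42·39+60)/79⌋ = ⌊1737/79⌋ − ⌊1698/79⌋ = 21 − 21 = 0
n=43: ⌊(44·39+60)/79⌋ − ⌊(43·39+60)/79⌋ = ⌊1776/79⌋ − ⌊1737/79⌋ = 22 − 21 = 1
n=44: ⌊(45·39+60)/79⌋ − ⌊(44·39+60)/79⌋ = ⌊1815/79⌋ − ⌊1776/79⌋ = 22 − 22 = 0
n=45: ⌊(46·39+60)/79⌋ − ⌊(45·39+60)/79⌋ = ⌊1854/79⌋ − ⌊1815/79⌋ = 23 − 22 = 1
n=46: ⌊(47·39+60)/79⌋ − ⌊(46·39+60)/79⌋ = ⌊1893/79⌋ − ⌊1854/79⌋ = 23 − 23 = 0
n=47: ⌊(48·39+60)/79⌋ − ⌊(47·39+60)/79⌋ = ⌊1932/79⌋ − ⌊1893/79⌋ = 24 − 23 = 1
n=48: ⌊(49·39+60)/79⌋ − ⌊(48·39+60)/79⌋ = ⌊1971/79⌋ − ⌊1932/79⌋ = 24 − 24 = 0
n=49: ⌊(50·39+60)/79⌋ − ⌊(49·39+60)/79⌋ = ⌊2010/79⌋ − ⌊1971/79⌋ = 25 − 24 = 1
n=50: ⌊(51·39+60)/79⌋ − ⌊(50·39+60)/79⌋ = ⌊2049/79⌋ − ⌊2010/79⌋ = 25 − 25 = 0
n=51: ⌊(52·39+60)/79⌋ − ⌊(51·39+60)/79⌋ = ⌊2088/79⌋ − ⌊2049/79⌋ = 26 − 25 = 1
n=52: ⌊(53·39+60)/79⌋ − ⌊(52·39+60)/79⌋ = ⌊2127/79⌋ − ⌊2088/79⌋ = 26 − 26 = 0
n=53: ⌊(54·39+60)/79⌋ − ⌊(53·39+60)/79⌋ = ⌊2166/79⌋ − ⌊2127/79⌋ = 27 − 26 = 1
n=54: ⌊(55·39+60)/79⌋ − ⌊(54·39+60)/79⌋ = ⌊2205/79⌋ − ⌊2166/79⌋ = 27 − 27 = 0
n=55: ⌊(56·39+60)/79⌋ − ⌊(55·39+60)/79⌋ = ⌊2244/79⌋ − ⌊2205/79⌋ = 28 − 27 = 1
n=56: ⌊(57·39+60)/79⌋ − ⌊(56·39+60)/79⌋ = ⌊2283/79⌋ − ⌊2244/79⌋ = 28 − 28 = 0
n=57: ⌊(58·39+60)/79⌋ − ⌊(57·39+60)/79⌋ = ⌊2322/79⌋ − ⌊2283/79⌋ = 29 − 28 = 1
n=58: ⌊(59·39+60)/79⌋ − ⌊(58·39+60)/79⌋ = ⌊2361/79⌋ − ⌊2322/79⌋ = 29 − 29 = 0
n=59: ⌊(60·39+60)/79⌋ − ⌊(59·39+60)/79⌋ = ⌊2400/79⌋ − ⌊2361/79⌋ = 30 − 29 = 1
n=60: ⌊(61·39+60)/79⌋ − ⌊(60·39+60)/79⌋ = ⌊2439/79⌋ − ⌊2400/79⌋ = 30 − 30 = 0
n=61: ⌊(62·39+60)/79⌋ − ⌊(61·39+60)/79⌋ = ⌊2478/79⌋ − ⌊2439/79⌋ = 31 − 30 = 1
n=62: ⌊(63·39+60)/79⌋ − ⌊(62·39+60)/79⌋ = ⌊2517/79⌋ − ⌊2478/79⌋ = 31 − 31 = 0
n=63: ⌊(64·39+60)/79⌋ − ⌊(63·39+60)/79⌋ = ⌊2556/79⌋ − ⌊2517/79⌋ = 32 − 31 = 1
n=64: ⌊(65·39+60)/79⌋ − ⌊(64·39+60)/79⌋ = ⌊2595/79⌋ − ⌊2556/79⌋ = 32 − 32 = 0
n=65: ⌊(66·39+60)/79⌋ − ⌊(65·39+60)/79⌋ = ⌊2634/79⌋ − ⌊2595/79⌋ = 33 − 32 = 1

101010101010101010101010101010101010101010010101010101010101010101


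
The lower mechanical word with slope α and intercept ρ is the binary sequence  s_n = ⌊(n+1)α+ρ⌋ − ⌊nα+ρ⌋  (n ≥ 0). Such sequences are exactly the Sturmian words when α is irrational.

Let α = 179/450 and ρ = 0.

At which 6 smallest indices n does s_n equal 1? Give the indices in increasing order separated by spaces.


n=0: ⌊179/450⌋−⌊0/450⌋ = 0−0 = 0
n=1: ⌊358/450⌋−⌊179/450⌋ = 0−0 = 0
n=2: ⌊537/450⌋−⌊358/450⌋ = 1−0 = 1  ← one
n=3: ⌊716/450⌋−⌊537/450⌋ = 1−1 = 0
n=4: ⌊895/450⌋−⌊716/450⌋ = 1−1 = 0
n=5: ⌊1074/450⌋−⌊895/450⌋ = 2−1 = 1  ← one
n=6: ⌊1253/450⌋−⌊1074/450⌋ = 2−2 = 0
n=7: ⌊1432/450⌋−⌊1253/450⌋ = 3−2 = 1  ← one
n=8: ⌊1611/450⌋−⌊1432/450⌋ = 3−3 = 0
n=9: ⌊1790/450⌋−⌊1611/450⌋ = 3−3 = 0
n=10: ⌊1969/450⌋−⌊1790/450⌋ = 4−3 = 1  ← one
n=11: ⌊2148/450⌋−⌊1969/450⌋ = 4−4 = 0
n=12: ⌊2327/450⌋−⌊2148/450⌋ = 5−4 = 1  ← one
n=13: ⌊2506/450⌋−⌊2327/450⌋ = 5−5 = 0
n=14: ⌊2685/450⌋−⌊2506/450⌋ = 5−5 = 0
n=15: ⌊2864/450⌋−⌊2685/450⌋ = 6−5 = 1  ← one
positions of the first 6 ones: 2 5 7 10 12 15

2 5 7 10 12 15


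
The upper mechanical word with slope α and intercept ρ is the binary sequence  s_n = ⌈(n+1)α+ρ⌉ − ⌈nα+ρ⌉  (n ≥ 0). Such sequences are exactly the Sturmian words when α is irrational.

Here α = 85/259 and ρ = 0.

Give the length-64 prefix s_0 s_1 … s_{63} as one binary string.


1001001001001001001001001001001001001001001001001001001001001001

n=0: ⌈(1·85)/259⌉ − ⌈(0·85)/259⌉ = ⌈85/259⌉ − ⌈0/259⌉ = 1 − 0 = 1
n=1: ⌈(2·85)/259⌉ − ⌈(1·85)/259⌉ = ⌈170/259⌉ − ⌈85/259⌉ = 1 − 1 = 0
n=2: ⌈(3·85)/259⌉ − ⌈(2·85)/259⌉ = ⌈255/259⌉ − ⌈170/259⌉ = 1 − 1 = 0
n=3: ⌈(4·85)/259⌉ − ⌈(3·85)/259⌉ = ⌈340/259⌉ − ⌈255/259⌉ = 2 − 1 = 1
n=4: ⌈(5·85)/259⌉ − ⌈(4·85)/259⌉ = ⌈425/259⌉ − ⌈340/259⌉ = 2 − 2 = 0
n=5: ⌈(6·85)/259⌉ − ⌈(5·85)/259⌉ = ⌈510/259⌉ − ⌈425/259⌉ = 2 − 2 = 0
n=6: ⌈(7·85)/259⌉ − ⌈(6·85)/259⌉ = ⌈595/259⌉ − ⌈510/259⌉ = 3 − 2 = 1
n=7: ⌈(8·85)/259⌉ − ⌈(7·85)/259⌉ = ⌈680/259⌉ − ⌈595/259⌉ = 3 − 3 = 0
n=8: ⌈(9·85)/259⌉ − ⌈(8·85)/259⌉ = ⌈765/259⌉ − ⌈680/259⌉ = 3 − 3 = 0
n=9: ⌈(10·85)/259⌉ − ⌈(9·85)/259⌉ = ⌈850/259⌉ − ⌈765/259⌉ = 4 − 3 = 1
n=10: ⌈(11·85)/259⌉ − ⌈(10·85)/259⌉ = ⌈935/259⌉ − ⌈850/259⌉ = 4 − 4 = 0
n=11: ⌈(12·85)/259⌉ − ⌈(11·85)/259⌉ = ⌈1020/259⌉ − ⌈935/259⌉ = 4 − 4 = 0
n=12: ⌈(13·85)/259⌉ − ⌈(12·85)/259⌉ = ⌈1105/259⌉ − ⌈1020/259⌉ = 5 − 4 = 1
n=13: ⌈(14·85)/259⌉ − ⌈(13·85)/259⌉ = ⌈1190/259⌉ − ⌈1105/259⌉ = 5 − 5 = 0
n=14: ⌈(15·85)/259⌉ − ⌈(14·85)/259⌉ = ⌈1275/259⌉ − ⌈1190/259⌉ = 5 − 5 = 0
n=15: ⌈(16·85)/259⌉ − ⌈(15·85)/259⌉ = ⌈1360/259⌉ − ⌈1275/259⌉ = 6 − 5 = 1
n=16: ⌈(17·85)/259⌉ − ⌈(16·85)/259⌉ = ⌈1445/259⌉ − ⌈1360/259⌉ = 6 − 6 = 0
n=17: ⌈(18·85)/259⌉ − ⌈(17·85)/259⌉ = ⌈1530/259⌉ − ⌈1445/259⌉ = 6 − 6 = 0
n=18: ⌈(19·85)/259⌉ − ⌈(18·85)/259⌉ = ⌈1615/259⌉ − ⌈1530/259⌉ = 7 − 6 = 1
n=19: ⌈(20·85)/259⌉ − ⌈(19·85)/259⌉ = ⌈1700/259⌉ − ⌈1615/259⌉ = 7 − 7 = 0
n=20: ⌈(21·85)/259⌉ − ⌈(20·85)/259⌉ = ⌈1785/259⌉ − ⌈1700/259⌉ = 7 − 7 = 0
n=21: ⌈(22·85)/259⌉ − ⌈(21·85)/259⌉ = ⌈1870/259⌉ − ⌈1785/259⌉ = 8 − 7 = 1
n=22: ⌈(23·85)/259⌉ − ⌈(22·85)/259⌉ = ⌈1955/259⌉ − ⌈1870/259⌉ = 8 − 8 = 0
n=23: ⌈(24·85)/259⌉ − ⌈(23·85)/259⌉ = ⌈2040/259⌉ − ⌈1955/259⌉ = 8 − 8 = 0
n=24: ⌈(25·85)/259⌉ − ⌈(24·85)/259⌉ = ⌈2125/259⌉ − ⌈2040/259⌉ = 9 − 8 = 1
n=25: ⌈(26·85)/259⌉ − ⌈(25·85)/259⌉ = ⌈2210/259⌉ − ⌈2125/259⌉ = 9 − 9 = 0
n=26: ⌈(27·85)/259⌉ − ⌈(26·85)/259⌉ = ⌈2295/259⌉ − ⌈2210/259⌉ = 9 − 9 = 0
n=27: ⌈(28·85)/259⌉ − ⌈(27·85)/259⌉ = ⌈2380/259⌉ − ⌈2295/259⌉ = 10 − 9 = 1
n=28: ⌈(29·85)/259⌉ − ⌈(28·85)/259⌉ = ⌈2465/259⌉ − ⌈2380/259⌉ = 10 − 10 = 0
n=29: ⌈(30·85)/259⌉ − ⌈(29·85)/259⌉ = ⌈2550/259⌉ − ⌈2465/259⌉ = 10 − 10 = 0
n=30: ⌈(31·85)/259⌉ − ⌈(30·85)/259⌉ = ⌈2635/259⌉ − ⌈2550/259⌉ = 11 − 10 = 1
n=31: ⌈(32·85)/259⌉ − ⌈(31·85)/259⌉ = ⌈2720/259⌉ − ⌈2635/259⌉ = 11 − 11 = 0
n=32: ⌈(33·85)/259⌉ − ⌈(32·85)/259⌉ = ⌈2805/259⌉ − ⌈2720/259⌉ = 11 − 11 = 0
n=33: ⌈(34·85)/259⌉ − ⌈(33·85)/259⌉ = ⌈2890/259⌉ − ⌈2805/259⌉ = 12 − 11 = 1
n=34: ⌈(35·85)/259⌉ − ⌈(34·85)/259⌉ = ⌈2975/259⌉ − ⌈2890/259⌉ = 12 − 12 = 0
n=35: ⌈(36·85)/259⌉ − ⌈(35·85)/259⌉ = ⌈3060/259⌉ − ⌈2975/259⌉ = 12 − 12 = 0
n=36: ⌈(37·85)/259⌉ − ⌈(36·85)/259⌉ = ⌈3145/259⌉ − ⌈3060/259⌉ = 13 − 12 = 1
n=37: ⌈(38·85)/259⌉ − ⌈(37·85)/259⌉ = ⌈3230/259⌉ − ⌈3145/259⌉ = 13 − 13 = 0
n=38: ⌈(39·85)/259⌉ − ⌈(38·85)/259⌉ = ⌈3315/259⌉ − ⌈3230/259⌉ = 13 − 13 = 0
n=39: ⌈(40·85)/259⌉ − ⌈(39·85)/259⌉ = ⌈3400/259⌉ − ⌈3315/259⌉ = 14 − 13 = 1
n=40: ⌈(41·85)/259⌉ − ⌈(40·85)/259⌉ = ⌈3485/259⌉ − ⌈3400/259⌉ = 14 − 14 = 0
n=41: ⌈(42·85)/259⌉ − ⌈(41·85)/259⌉ = ⌈3570/259⌉ − ⌈3485/259⌉ = 14 − 14 = 0
n=42: ⌈(43·85)/259⌉ − ⌈(42·85)/259⌉ = ⌈3655/259⌉ − ⌈3570/259⌉ = 15 − 14 = 1
n=43: ⌈(44·85)/259⌉ − ⌈(43·85)/259⌉ = ⌈3740/259⌉ − ⌈3655/259⌉ = 15 − 15 = 0
n=44: ⌈(45·85)/259⌉ − ⌈(44·85)/259⌉ = ⌈3825/259⌉ − ⌈3740/259⌉ = 15 − 15 = 0
n=45: ⌈(46·85)/259⌉ − ⌈(45·85)/259⌉ = ⌈3910/259⌉ − ⌈3825/259⌉ = 16 − 15 = 1
n=46: ⌈(47·85)/259⌉ − ⌈(46·85)/259⌉ = ⌈3995/259⌉ − ⌈3910/259⌉ = 16 − 16 = 0
n=47: ⌈(48·85)/259⌉ − ⌈(47·85)/259⌉ = ⌈4080/259⌉ − ⌈3995/259⌉ = 16 − 16 = 0
n=48: ⌈(49·85)/259⌉ − ⌈(48·85)/259⌉ = ⌈4165/259⌉ − ⌈4080/259⌉ = 17 − 16 = 1
n=49: ⌈(50·85)/259⌉ − ⌈(49·85)/259⌉ = ⌈4250/259⌉ − ⌈4165/259⌉ = 17 − 17 = 0
n=50: ⌈(51·85)/259⌉ − ⌈(50·85)/259⌉ = ⌈4335/259⌉ − ⌈4250/259⌉ = 17 − 17 = 0
n=51: ⌈(52·85)/259⌉ − ⌈(51·85)/259⌉ = ⌈4420/259⌉ − ⌈4335/259⌉ = 18 − 17 = 1
n=52: ⌈(53·85)/259⌉ − ⌈(52·85)/259⌉ = ⌈4505/259⌉ − ⌈4420/259⌉ = 18 − 18 = 0
n=53: ⌈(54·85)/259⌉ − ⌈(53·85)/259⌉ = ⌈4590/259⌉ − ⌈4505/259⌉ = 18 − 18 = 0
n=54: ⌈(55·85)/259⌉ − ⌈(54·85)/259⌉ = ⌈4675/259⌉ − ⌈4590/259⌉ = 19 − 18 = 1
n=55: ⌈(56·85)/259⌉ − ⌈(55·85)/259⌉ = ⌈4760/259⌉ − ⌈4675/259⌉ = 19 − 19 = 0
n=56: ⌈(57·85)/259⌉ − ⌈(56·85)/259⌉ = ⌈4845/259⌉ − ⌈4760/259⌉ = 19 − 19 = 0
n=57: ⌈(58·85)/259⌉ − ⌈(57·85)/259⌉ = ⌈4930/259⌉ − ⌈4845/259⌉ = 20 − 19 = 1
n=58: ⌈(59·85)/259⌉ − ⌈(58·85)/259⌉ = ⌈5015/259⌉ − ⌈4930/259⌉ = 20 − 20 = 0
n=59: ⌈(60·85)/259⌉ − ⌈(59·85)/259⌉ = ⌈5100/259⌉ − ⌈5015/259⌉ = 20 − 20 = 0
n=60: ⌈(61·85)/259⌉ − ⌈(60·85)/259⌉ = ⌈5185/259⌉ − ⌈5100/259⌉ = 21 − 20 = 1
n=61: ⌈(62·85)/259⌉ − ⌈(61·85)/259⌉ = ⌈5270/259⌉ − ⌈5185/259⌉ = 21 − 21 = 0
n=62: ⌈(63·85)/259⌉ − ⌈(62·85)/259⌉ = ⌈5355/259⌉ − ⌈5270/259⌉ = 21 − 21 = 0
n=63: ⌈(64·85)/259⌉ − ⌈(63·85)/259⌉ = ⌈5440/259⌉ − ⌈5355/259⌉ = 22 − 21 = 1


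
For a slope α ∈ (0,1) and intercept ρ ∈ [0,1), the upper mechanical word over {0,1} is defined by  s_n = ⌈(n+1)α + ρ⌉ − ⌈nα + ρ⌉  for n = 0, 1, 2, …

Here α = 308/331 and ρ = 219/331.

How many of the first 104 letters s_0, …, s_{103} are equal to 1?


97

#1s = Σ_{n=0}^{103} s_n = Σ_{n=0}^{103} (⌈(n+1)α+ρ⌉ − ⌈nα+ρ⌉)
the sum telescopes: every ⌈nα+ρ⌉ with 0 < n < 104 appears once with + and once with −, leaving ⌈104α+ρ⌉ − ⌈0·α+ρ⌉
104α + ρ = (104·308 + 219) / 331 = 32251/331
ρ = 219/331
⌈32251/331⌉ = 98,  ⌈219/331⌉ = 1
#1s = 98 − 1 = 97


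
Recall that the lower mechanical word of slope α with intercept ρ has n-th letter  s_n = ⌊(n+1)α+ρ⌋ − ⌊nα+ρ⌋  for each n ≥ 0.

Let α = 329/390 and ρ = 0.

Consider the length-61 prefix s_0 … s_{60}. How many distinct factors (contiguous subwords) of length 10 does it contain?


11

t_n = ⌊(n·329)/390⌋ for n = 0 … 61:
  n=0…9: ⌊0/390⌋=0 ⌊329/390⌋=0 ⌊658/390⌋=1 ⌊987/390⌋=2 ⌊1316/390⌋=3 ⌊1645/390⌋=4 ⌊1974/390⌋=5 ⌊2303/390⌋=5 ⌊2632/390⌋=6 ⌊2961/390⌋=7
  n=10…19: ⌊3290/390⌋=8 ⌊3619/390⌋=9 ⌊3948/390⌋=10 ⌊4277/390⌋=10 ⌊4606/390⌋=11 ⌊4935/390⌋=12 ⌊5264/390⌋=13 ⌊5593/390⌋=14 ⌊5922/390⌋=15 ⌊6251/390⌋=16
  n=20…29: ⌊6580/390⌋=16 ⌊6909/390⌋=17 ⌊7238/390⌋=18 ⌊7567/390⌋=19 ⌊7896/390⌋=20 ⌊8225/390⌋=21 ⌊8554/390⌋=21 ⌊8883/390⌋=22 ⌊9212/390⌋=23 ⌊9541/390⌋=24
  n=30…39: ⌊9870/390⌋=25 ⌊10199/390⌋=26 ⌊10528/390⌋=26 ⌊10857/390⌋=27 ⌊11186/390⌋=28 ⌊11515/390⌋=29 ⌊11844/390⌋=30 ⌊12173/390⌋=31 ⌊12502/390⌋=32 ⌊12831/390⌋=32
  n=40…49: ⌊13160/390⌋=33 ⌊13489/390⌋=34 ⌊13818/390⌋=35 ⌊14147/390⌋=36 ⌊14476/390⌋=37 ⌊14805/390⌋=37 ⌊15134/390⌋=38 ⌊15463/390⌋=39 ⌊15792/390⌋=40 ⌊16121/390⌋=41
  n=50…59: ⌊16450/390⌋=42 ⌊16779/390⌋=43 ⌊17108/390⌋=43 ⌊17437/390⌋=44 ⌊17766/390⌋=45 ⌊18095/390⌋=46 ⌊18424/390⌋=47 ⌊18753/390⌋=48 ⌊19082/390⌋=48 ⌊19411/390⌋=49
  n=60…61: ⌊19740/390⌋=50 ⌊20069/390⌋=51
s_n = t_(n+1) − t_n for n = 0 … 60 gives
prefix = 0111110111110111111011111011111011111101111101111110111110111
slide a length-10 window over [0..9] … [51..60] (52 windows); first occurrence of each distinct factor:
  [  0..  9] 0111110111
  [  1.. 10] 1111101111
  [  2.. 11] 1111011111
  [  3.. 12] 1110111110
  [  4.. 13] 1101111101
  [  5.. 14] 1011111011
  [  9.. 18] 1110111111
  [ 10.. 19] 1101111110
  [ 11.. 20] 1011111101
  [ 12.. 21] 0111111011
  [ 13.. 22] 1111110111
  (the other 41 windows repeat one of these)
distinct factors: {0111110111, 0111111011, 1011111011, 1011111101, 1101111101, 1101111110, 1110111110, 1110111111, 1111011111, 1111101111, 1111110111}
count = 11  (Sturmian bound for length 10 is 11)


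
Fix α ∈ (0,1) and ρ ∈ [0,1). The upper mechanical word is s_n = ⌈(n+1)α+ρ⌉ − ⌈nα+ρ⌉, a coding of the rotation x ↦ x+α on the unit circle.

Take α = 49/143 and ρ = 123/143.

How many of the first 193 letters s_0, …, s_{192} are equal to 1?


66

#1s = Σ_{n=0}^{192} s_n = Σ_{n=0}^{192} (⌈(n+1)α+ρ⌉ − ⌈nα+ρ⌉)
the sum telescopes: every ⌈nα+ρ⌉ with 0 < n < 193 appears once with + and once with −, leaving ⌈193α+ρ⌉ − ⌈0·α+ρ⌉
193α + ρ = (193·49 + 123) / 143 = 9580/143
ρ = 123/143
⌈9580/143⌉ = 67,  ⌈123/143⌉ = 1
#1s = 67 − 1 = 66


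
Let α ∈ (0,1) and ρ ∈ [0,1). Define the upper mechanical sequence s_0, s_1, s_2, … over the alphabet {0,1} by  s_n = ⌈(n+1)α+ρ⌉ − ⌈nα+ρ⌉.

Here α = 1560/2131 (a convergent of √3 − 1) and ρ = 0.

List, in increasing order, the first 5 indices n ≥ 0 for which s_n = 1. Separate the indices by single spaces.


0 1 2 4 5

n=0: ⌈1560/2131⌉−⌈0/2131⌉ = 1−0 = 1  ← one
n=1: ⌈3120/2131⌉−⌈1560/2131⌉ = 2−1 = 1  ← one
n=2: ⌈4680/2131⌉−⌈3120/2131⌉ = 3−2 = 1  ← one
n=3: ⌈6240/2131⌉−⌈4680/2131⌉ = 3−3 = 0
n=4: ⌈7800/2131⌉−⌈6240/2131⌉ = 4−3 = 1  ← one
n=5: ⌈9360/2131⌉−⌈7800/2131⌉ = 5−4 = 1  ← one
positions of the first 5 ones: 0 1 2 4 5


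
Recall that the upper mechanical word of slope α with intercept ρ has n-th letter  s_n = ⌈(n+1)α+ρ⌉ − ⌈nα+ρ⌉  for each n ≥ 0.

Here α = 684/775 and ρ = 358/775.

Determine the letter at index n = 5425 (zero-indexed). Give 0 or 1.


1

(n+1)α + ρ = (5426·684 + 358) / 775 = 3711742/775
nα + ρ     = (5425·684 + 358) / 775 = 3711058/775
⌈3711742/775⌉ = 4790,  ⌈3711058/775⌉ = 4789
s_{5425} = 4790 − 4789 = 1


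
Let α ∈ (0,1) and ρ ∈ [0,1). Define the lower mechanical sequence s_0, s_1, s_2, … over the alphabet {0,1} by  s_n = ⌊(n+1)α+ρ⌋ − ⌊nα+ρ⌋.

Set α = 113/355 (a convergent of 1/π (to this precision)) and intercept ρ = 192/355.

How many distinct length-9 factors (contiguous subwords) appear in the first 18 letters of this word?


8

t_n = ⌊(n·113+192)/355⌋ for n = 0 … 18:
  n=0…9: ⌊192/355⌋=0 ⌊305/355⌋=0 ⌊418/355⌋=1 ⌊531/355⌋=1 ⌊644/355⌋=1 ⌊757/355⌋=2 ⌊870/355⌋=2 ⌊983/355⌋=2 ⌊1096/355⌋=3 ⌊1209/355⌋=3
  n=10…18: ⌊1322/355⌋=3 ⌊1435/355⌋=4 ⌊1548/355⌋=4 ⌊1661/355⌋=4 ⌊1774/355⌋=4 ⌊1887/355⌋=5 ⌊2000/355⌋=5 ⌊2113/355⌋=5 ⌊2226/355⌋=6
s_n = t_(n+1) − t_n for n = 0 … 17 gives
prefix = 010010010010001001
slide a length-9 window over [0..8] … [9..17] (10 windows); first occurrence of each distinct factor:
  [  0..  8] 010010010
  [  1..  9] 100100100
  [  2.. 10] 001001001
  [  5.. 13] 001001000
  [  6.. 14] 010010001
  [  7.. 15] 100100010
  [  8.. 16] 001000100
  [  9.. 17] 010001001
  (the other 2 windows repeat one of these)
distinct factors: {001000100, 001001000, 001001001, 010001001, 010010001, 010010010, 100100010, 100100100}
count = 8  (Sturmian bound for length 9 is 10)


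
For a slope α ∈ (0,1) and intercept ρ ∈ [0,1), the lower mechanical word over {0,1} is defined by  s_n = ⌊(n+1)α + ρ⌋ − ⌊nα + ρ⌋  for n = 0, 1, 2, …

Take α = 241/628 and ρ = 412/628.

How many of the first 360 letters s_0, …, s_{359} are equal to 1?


#1s = Σ_{n=0}^{359} s_n = Σ_{n=0}^{359} (⌊(n+1)α+ρ⌋ − ⌊nα+ρ⌋)
the sum telescopes: every ⌊nα+ρ⌋ with 0 < n < 360 appears once with + and once with −, leaving ⌊360α+ρ⌋ − ⌊0·α+ρ⌋
360α + ρ = (360·241 + 412) / 628 = 87172/628
ρ = 412/628
⌊87172/628⌋ = 138,  ⌊412/628⌋ = 0
#1s = 138 − 0 = 138

138


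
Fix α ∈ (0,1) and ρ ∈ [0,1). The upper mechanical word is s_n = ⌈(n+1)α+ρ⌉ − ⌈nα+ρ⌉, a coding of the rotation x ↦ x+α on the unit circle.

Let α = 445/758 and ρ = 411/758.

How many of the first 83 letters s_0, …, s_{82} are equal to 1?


49

#1s = Σ_{n=0}^{82} s_n = Σ_{n=0}^{82} (⌈(n+1)α+ρ⌉ − ⌈nα+ρ⌉)
the sum telescopes: every ⌈nα+ρ⌉ with 0 < n < 83 appears once with + and once with −, leaving ⌈83α+ρ⌉ − ⌈0·α+ρ⌉
83α + ρ = (83·445 + 411) / 758 = 37346/758
ρ = 411/758
⌈37346/758⌉ = 50,  ⌈411/758⌉ = 1
#1s = 50 − 1 = 49


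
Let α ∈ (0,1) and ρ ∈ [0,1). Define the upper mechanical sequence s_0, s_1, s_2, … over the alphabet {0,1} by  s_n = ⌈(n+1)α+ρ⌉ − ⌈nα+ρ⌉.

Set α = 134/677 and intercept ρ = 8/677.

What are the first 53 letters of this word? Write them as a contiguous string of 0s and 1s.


n=0: ⌈(1·134+8)/677⌉ − ⌈(0·134+8)/677⌉ = ⌈142/677⌉ − ⌈8/677⌉ = 1 − 1 = 0
n=1: ⌈(2·134+8)/677⌉ − ⌈(1·134+8)/677⌉ = ⌈276/677⌉ − ⌈142/677⌉ = 1 − 1 = 0
n=2: ⌈(3·134+8)/677⌉ − ⌈(2·134+8)/677⌉ = ⌈410/677⌉ − ⌈276/677⌉ = 1 − 1 = 0
n=3: ⌈(4·134+8)/677⌉ − ⌈(3·134+8)/677⌉ = ⌈544/677⌉ − ⌈410/677⌉ = 1 − 1 = 0
n=4: ⌈(5·134+8)/677⌉ − ⌈(4·134+8)/677⌉ = ⌈678/677⌉ − ⌈544/677⌉ = 2 − 1 = 1
n=5: ⌈(6·134+8)/677⌉ − ⌈(5·134+8)/677⌉ = ⌈812/677⌉ − ⌈678/677⌉ = 2 − 2 = 0
n=6: ⌈(7·134+8)/677⌉ − ⌈(6·134+8)/677⌉ = ⌈946/677⌉ − ⌈812/677⌉ = 2 − 2 = 0
n=7: ⌈(8·134+8)/677⌉ − ⌈(7·134+8)/677⌉ = ⌈1080/677⌉ − ⌈946/677⌉ = 2 − 2 = 0
n=8: ⌈(9·134+8)/677⌉ − ⌈(8·134+8)/677⌉ = ⌈1214/677⌉ − ⌈1080/677⌉ = 2 − 2 = 0
n=9: ⌈(10·134+8)/677⌉ − ⌈(9·134+8)/677⌉ = ⌈1348/677⌉ − ⌈1214/677⌉ = 2 − 2 = 0
n=10: ⌈(11·134+8)/677⌉ − ⌈(10·134+8)/677⌉ = ⌈1482/677⌉ − ⌈1348/677⌉ = 3 − 2 = 1
n=11: ⌈(12·134+8)/677⌉ − ⌈(11·134+8)/677⌉ = ⌈1616/677⌉ − ⌈1482/677⌉ = 3 − 3 = 0
n=12: ⌈(13·134+8)/677⌉ − ⌈(12·134+8)/677⌉ = ⌈1750/677⌉ − ⌈1616/677⌉ = 3 − 3 = 0
n=13: ⌈(14·134+8)/677⌉ − ⌈(13·134+8)/677⌉ = ⌈1884/677⌉ − ⌈1750/677⌉ = 3 − 3 = 0
n=14: ⌈(15·134+8)/677⌉ − ⌈(14·134+8)/677⌉ = ⌈2018/677⌉ − ⌈1884/677⌉ = 3 − 3 = 0
n=15: ⌈(16·134+8)/677⌉ − ⌈(15·134+8)/677⌉ = ⌈2152/677⌉ − ⌈2018/677⌉ = 4 − 3 = 1
n=16: ⌈(17·134+8)/677⌉ − ⌈(16·134+8)/677⌉ = ⌈2286/677⌉ − ⌈2152/677⌉ = 4 − 4 = 0
n=17: ⌈(18·134+8)/677⌉ − ⌈(17·134+8)/677⌉ = ⌈2420/677⌉ − ⌈2286/677⌉ = 4 − 4 = 0
n=18: ⌈(19·134+8)/677⌉ − ⌈(18·134+8)/677⌉ = ⌈2554/677⌉ − ⌈2420/677⌉ = 4 − 4 = 0
n=19: ⌈(20·134+8)/677⌉ − ⌈(19·134+8)/677⌉ = ⌈2688/677⌉ − ⌈2554/677⌉ = 4 − 4 = 0
n=20: ⌈(21·134+8)/677⌉ − ⌈(20·134+8)/677⌉ = ⌈2822/677⌉ − ⌈2688/677⌉ = 5 − 4 = 1
n=21: ⌈(22·134+8)/677⌉ − ⌈(21·134+8)/677⌉ = ⌈2956/677⌉ − ⌈2822/677⌉ = 5 − 5 = 0
n=22: ⌈(23·134+8)/677⌉ − ⌈(22·134+8)/677⌉ = ⌈3090/677⌉ − ⌈2956/677⌉ = 5 − 5 = 0
n=23: ⌈(24·134+8)/677⌉ − ⌈(23·134+8)/677⌉ = ⌈3224/677⌉ − ⌈3090/677⌉ = 5 − 5 = 0
n=24: ⌈(25·134+8)/677⌉ − ⌈(24·134+8)/677⌉ = ⌈3358/677⌉ − ⌈3224/677⌉ = 5 − 5 = 0
n=25: ⌈(26·134+8)/677⌉ − ⌈(25·134+8)/677⌉ = ⌈3492/677⌉ − ⌈3358/677⌉ = 6 − 5 = 1
n=26: ⌈(27·134+8)/677⌉ − ⌈(26·134+8)/677⌉ = ⌈3626/677⌉ − ⌈3492/677⌉ = 6 − 6 = 0
n=27: ⌈(28·134+8)/677⌉ − ⌈(27·134+8)/677⌉ = ⌈3760/677⌉ − ⌈3626/677⌉ = 6 − 6 = 0
n=28: ⌈(29·134+8)/677⌉ − ⌈(28·134+8)/677⌉ = ⌈3894/677⌉ − ⌈3760/677⌉ = 6 − 6 = 0
n=29: ⌈(30·134+8)/677⌉ − ⌈(29·134+8)/677⌉ = ⌈4028/677⌉ − ⌈3894/677⌉ = 6 − 6 = 0
n=30: ⌈(31·134+8)/677⌉ − ⌈(30·134+8)/677⌉ = ⌈4162/677⌉ − ⌈4028/677⌉ = 7 − 6 = 1
n=31: ⌈(32·134+8)/677⌉ − ⌈(31·134+8)/677⌉ = ⌈4296/677⌉ − ⌈4162/677⌉ = 7 − 7 = 0
n=32: ⌈(33·134+8)/677⌉ − ⌈(32·134+8)/677⌉ = ⌈4430/677⌉ − ⌈4296/677⌉ = 7 − 7 = 0
n=33: ⌈(34·134+8)/677⌉ − ⌈(33·134+8)/677⌉ = ⌈4564/677⌉ − ⌈4430/677⌉ = 7 − 7 = 0
n=34: ⌈(35·134+8)/677⌉ − ⌈(34·134+8)/677⌉ = ⌈4698/677⌉ − ⌈4564/677⌉ = 7 − 7 = 0
n=35: ⌈(36·134+8)/677⌉ − ⌈(35·134+8)/677⌉ = ⌈4832/677⌉ − ⌈4698/677⌉ = 8 − 7 = 1
n=36: ⌈(37·134+8)/677⌉ − ⌈(36·134+8)/677⌉ = ⌈4966/677⌉ − ⌈4832/677⌉ = 8 − 8 = 0
n=37: ⌈(38·134+8)/677⌉ − ⌈(37·134+8)/677⌉ = ⌈5100/677⌉ − ⌈4966/677⌉ = 8 − 8 = 0
n=38: ⌈(39·134+8)/677⌉ − ⌈(38·134+8)/677⌉ = ⌈5234/677⌉ − ⌈5100/677⌉ = 8 − 8 = 0
n=39: ⌈(40·134+8)/677⌉ − ⌈(39·134+8)/677⌉ = ⌈5368/677⌉ − ⌈5234/677⌉ = 8 − 8 = 0
n=40: ⌈(41·134+8)/677⌉ − ⌈(40·134+8)/677⌉ = ⌈5502/677⌉ − ⌈5368/677⌉ = 9 − 8 = 1
n=41: ⌈(42·134+8)/677⌉ − ⌈(41·134+8)/677⌉ = ⌈5636/677⌉ − ⌈5502/677⌉ = 9 − 9 = 0
n=42: ⌈(43·134+8)/677⌉ − ⌈(42·134+8)/677⌉ = ⌈5770/677⌉ − ⌈5636/677⌉ = 9 − 9 = 0
n=43: ⌈(44·134+8)/677⌉ − ⌈(43·134+8)/677⌉ = ⌈5904/677⌉ − ⌈5770/677⌉ = 9 − 9 = 0
n=44: ⌈(45·134+8)/677⌉ − ⌈(44·134+8)/677⌉ = ⌈6038/677⌉ − ⌈5904/677⌉ = 9 − 9 = 0
n=45: ⌈(46·134+8)/677⌉ − ⌈(45·134+8)/677⌉ = ⌈6172/677⌉ − ⌈6038/677⌉ = 10 − 9 = 1
n=46: ⌈(47·134+8)/677⌉ − ⌈(46·134+8)/677⌉ = ⌈6306/677⌉ − ⌈6172/677⌉ = 10 − 10 = 0
n=47: ⌈(48·134+8)/677⌉ − ⌈(47·134+8)/677⌉ = ⌈6440/677⌉ − ⌈6306/677⌉ = 10 − 10 = 0
n=48: ⌈(49·134+8)/677⌉ − ⌈(48·134+8)/677⌉ = ⌈6574/677⌉ − ⌈6440/677⌉ = 10 − 10 = 0
n=49: ⌈(50·134+8)/677⌉ − ⌈(49·134+8)/677⌉ = ⌈6708/677⌉ − ⌈6574/677⌉ = 10 − 10 = 0
n=50: ⌈(51·134+8)/677⌉ − ⌈(50·134+8)/677⌉ = ⌈6842/677⌉ − ⌈6708/677⌉ = 11 − 10 = 1
n=51: ⌈(52·134+8)/677⌉ − ⌈(51·134+8)/677⌉ = ⌈6976/677⌉ − ⌈6842/677⌉ = 11 − 11 = 0
n=52: ⌈(53·134+8)/677⌉ − ⌈(52·134+8)/677⌉ = ⌈7110/677⌉ − ⌈6976/677⌉ = 11 − 11 = 0

00001000001000010000100001000010000100001000010000100


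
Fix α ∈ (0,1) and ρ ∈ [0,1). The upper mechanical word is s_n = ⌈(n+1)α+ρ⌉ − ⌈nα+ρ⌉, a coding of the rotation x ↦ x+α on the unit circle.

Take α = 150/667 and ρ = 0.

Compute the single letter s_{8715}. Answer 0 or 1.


(n+1)α + ρ = (8716·150) / 667 = 1307400/667
nα + ρ     = (8715·150) / 667 = 1307250/667
⌈1307400/667⌉ = 1961,  ⌈1307250/667⌉ = 1960
s_{8715} = 1961 − 1960 = 1

1


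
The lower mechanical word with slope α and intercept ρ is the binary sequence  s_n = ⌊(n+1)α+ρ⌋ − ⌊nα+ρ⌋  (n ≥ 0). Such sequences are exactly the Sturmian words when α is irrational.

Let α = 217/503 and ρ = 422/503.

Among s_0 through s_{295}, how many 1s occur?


#1s = Σ_{n=0}^{295} s_n = Σ_{n=0}^{295} (⌊(n+1)α+ρ⌋ − ⌊nα+ρ⌋)
the sum telescopes: every ⌊nα+ρ⌋ with 0 < n < 296 appears once with + and once with −, leaving ⌊296α+ρ⌋ − ⌊0·α+ρ⌋
296α + ρ = (296·217 + 422) / 503 = 64654/503
ρ = 422/503
⌊64654/503⌋ = 128,  ⌊422/503⌋ = 0
#1s = 128 − 0 = 128

128


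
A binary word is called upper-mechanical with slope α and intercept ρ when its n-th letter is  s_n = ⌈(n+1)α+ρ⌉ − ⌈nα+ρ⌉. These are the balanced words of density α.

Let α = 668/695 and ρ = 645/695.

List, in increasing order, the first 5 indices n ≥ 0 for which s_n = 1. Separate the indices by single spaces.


n=0: ⌈1313/695⌉−⌈645/695⌉ = 2−1 = 1  ← one
n=1: ⌈1981/695⌉−⌈1313/695⌉ = 3−2 = 1  ← one
n=2: ⌈2649/695⌉−⌈1981/695⌉ = 4−3 = 1  ← one
n=3: ⌈3317/695⌉−⌈2649/695⌉ = 5−4 = 1  ← one
n=4: ⌈3985/695⌉−⌈3317/695⌉ = 6−5 = 1  ← one
positions of the first 5 ones: 0 1 2 3 4

0 1 2 3 4


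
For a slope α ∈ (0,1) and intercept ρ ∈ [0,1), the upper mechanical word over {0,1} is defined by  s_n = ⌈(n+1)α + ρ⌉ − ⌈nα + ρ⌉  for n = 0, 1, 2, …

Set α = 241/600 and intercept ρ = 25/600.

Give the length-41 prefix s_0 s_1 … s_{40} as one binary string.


n=0: ⌈(1·241+25)/600⌉ − ⌈(0·241+25)/600⌉ = ⌈266/600⌉ − ⌈25/600⌉ = 1 − 1 = 0
n=1: ⌈(2·241+25)/600⌉ − ⌈(1·241+25)/600⌉ = ⌈507/600⌉ − ⌈266/600⌉ = 1 − 1 = 0
n=2: ⌈(3·241+25)/600⌉ − ⌈(2·241+25)/600⌉ = ⌈748/600⌉ − ⌈507/600⌉ = 2 − 1 = 1
n=3: ⌈(4·241+25)/600⌉ − ⌈(3·241+25)/600⌉ = ⌈989/600⌉ − ⌈748/600⌉ = 2 − 2 = 0
n=4: ⌈(5·241+25)/600⌉ − ⌈(4·241+25)/600⌉ = ⌈1230/600⌉ − ⌈989/600⌉ = 3 − 2 = 1
n=5: ⌈(6·241+25)/600⌉ − ⌈(5·241+25)/600⌉ = ⌈1471/600⌉ − ⌈1230/600⌉ = 3 − 3 = 0
n=6: ⌈(7·241+25)/600⌉ − ⌈(6·241+25)/600⌉ = ⌈1712/600⌉ − ⌈1471/600⌉ = 3 − 3 = 0
n=7: ⌈(8·241+25)/600⌉ − ⌈(7·241+25)/600⌉ = ⌈1953/600⌉ − ⌈1712/600⌉ = 4 − 3 = 1
n=8: ⌈(9·241+25)/600⌉ − ⌈(8·241+25)/600⌉ = ⌈2194/600⌉ − ⌈1953/600⌉ = 4 − 4 = 0
n=9: ⌈(10·241+25)/600⌉ − ⌈(9·241+25)/600⌉ = ⌈2435/600⌉ − ⌈2194/600⌉ = 5 − 4 = 1
n=10: ⌈(11·241+25)/600⌉ − ⌈(10·241+25)/600⌉ = ⌈2676/600⌉ − ⌈2435/600⌉ = 5 − 5 = 0
n=11: ⌈(12·241+25)/600⌉ − ⌈(11·241+25)/600⌉ = ⌈2917/600⌉ − ⌈2676/600⌉ = 5 − 5 = 0
n=12: ⌈(13·241+25)/600⌉ − ⌈(12·241+25)/600⌉ = ⌈3158/600⌉ − ⌈2917/600⌉ = 6 − 5 = 1
n=13: ⌈(14·241+25)/600⌉ − ⌈(13·241+25)/600⌉ = ⌈3399/600⌉ − ⌈3158/600⌉ = 6 − 6 = 0
n=14: ⌈(15·241+25)/600⌉ − ⌈(14·241+25)/600⌉ = ⌈3640/600⌉ − ⌈3399/600⌉ = 7 − 6 = 1
n=15: ⌈(16·241+25)/600⌉ − ⌈(15·241+25)/600⌉ = ⌈3881/600⌉ − ⌈3640/600⌉ = 7 − 7 = 0
n=16: ⌈(17·241+25)/600⌉ − ⌈(16·241+25)/600⌉ = ⌈4122/600⌉ − ⌈3881/600⌉ = 7 − 7 = 0
n=17: ⌈(18·241+25)/600⌉ − ⌈(17·241+25)/600⌉ = ⌈4363/600⌉ − ⌈4122/600⌉ = 8 − 7 = 1
n=18: ⌈(19·241+25)/600⌉ − ⌈(18·241+25)/600⌉ = ⌈4604/600⌉ − ⌈4363/600⌉ = 8 − 8 = 0
n=19: ⌈(20·241+25)/600⌉ − ⌈(19·241+25)/600⌉ = ⌈4845/600⌉ − ⌈4604/600⌉ = 9 − 8 = 1
n=20: ⌈(21·241+25)/600⌉ − ⌈(20·241+25)/600⌉ = ⌈5086/600⌉ − ⌈4845/600⌉ = 9 − 9 = 0
n=21: ⌈(22·241+25)/600⌉ − ⌈(21·241+25)/600⌉ = ⌈5327/600⌉ − ⌈5086/600⌉ = 9 − 9 = 0
n=22: ⌈(23·241+25)/600⌉ − ⌈(22·241+25)/600⌉ = ⌈5568/600⌉ − ⌈5327/600⌉ = 10 − 9 = 1
n=23: ⌈(24·241+25)/600⌉ − ⌈(23·241+25)/600⌉ = ⌈5809/600⌉ − ⌈5568/600⌉ = 10 − 10 = 0
n=24: ⌈(25·241+25)/600⌉ − ⌈(24·241+25)/600⌉ = ⌈6050/600⌉ − ⌈5809/600⌉ = 11 − 10 = 1
n=25: ⌈(26·241+25)/600⌉ − ⌈(25·241+25)/600⌉ = ⌈6291/600⌉ − ⌈6050/600⌉ = 11 − 11 = 0
n=26: ⌈(27·241+25)/600⌉ − ⌈(26·241+25)/600⌉ = ⌈6532/600⌉ − ⌈6291/600⌉ = 11 − 11 = 0
n=27: ⌈(28·241+25)/600⌉ − ⌈(27·241+25)/600⌉ = ⌈6773/600⌉ − ⌈6532/600⌉ = 12 − 11 = 1
n=28: ⌈(29·241+25)/600⌉ − ⌈(28·241+25)/600⌉ = ⌈7014/600⌉ − ⌈6773/600⌉ = 12 − 12 = 0
n=29: ⌈(30·241+25)/600⌉ − ⌈(29·241+25)/600⌉ = ⌈7255/600⌉ − ⌈7014/600⌉ = 13 − 12 = 1
n=30: ⌈(31·241+25)/600⌉ − ⌈(30·241+25)/600⌉ = ⌈7496/600⌉ − ⌈7255/600⌉ = 13 − 13 = 0
n=31: ⌈(32·241+25)/600⌉ − ⌈(31·241+25)/600⌉ = ⌈7737/600⌉ − ⌈7496/600⌉ = 13 − 13 = 0
n=32: ⌈(33·241+25)/600⌉ − ⌈(32·241+25)/600⌉ = ⌈7978/600⌉ − ⌈7737/600⌉ = 14 − 13 = 1
n=33: ⌈(34·241+25)/600⌉ − ⌈(33·241+25)/600⌉ = ⌈8219/600⌉ − ⌈7978/600⌉ = 14 − 14 = 0
n=34: ⌈(35·241+25)/600⌉ − ⌈(34·241+25)/600⌉ = ⌈8460/600⌉ − ⌈8219/600⌉ = 15 − 14 = 1
n=35: ⌈(36·241+25)/600⌉ − ⌈(35·241+25)/600⌉ = ⌈8701/600⌉ − ⌈8460/600⌉ = 15 − 15 = 0
n=36: ⌈(37·241+25)/600⌉ − ⌈(36·241+25)/600⌉ = ⌈8942/600⌉ − ⌈8701/600⌉ = 15 − 15 = 0
n=37: ⌈(38·241+25)/600⌉ − ⌈(37·241+25)/600⌉ = ⌈9183/600⌉ − ⌈8942/600⌉ = 16 − 15 = 1
n=38: ⌈(39·241+25)/600⌉ − ⌈(38·241+25)/600⌉ = ⌈9424/600⌉ − ⌈9183/600⌉ = 16 − 16 = 0
n=39: ⌈(40·241+25)/600⌉ − ⌈(39·241+25)/600⌉ = ⌈9665/600⌉ − ⌈9424/600⌉ = 17 − 16 = 1
n=40: ⌈(41·241+25)/600⌉ − ⌈(40·241+25)/600⌉ = ⌈9906/600⌉ − ⌈9665/600⌉ = 17 − 17 = 0

00101001010010100101001010010100101001010
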